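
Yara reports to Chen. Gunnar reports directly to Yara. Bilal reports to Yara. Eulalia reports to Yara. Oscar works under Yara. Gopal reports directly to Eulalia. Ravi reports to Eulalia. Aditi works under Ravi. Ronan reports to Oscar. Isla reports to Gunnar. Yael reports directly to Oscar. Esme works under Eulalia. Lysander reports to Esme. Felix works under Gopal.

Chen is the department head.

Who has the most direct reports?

Direct-report counts: Chen has 1; Yara has 4; Oscar has 2; Eulalia has 3; Esme has 1; Ravi has 1; Gopal has 1; Gunnar has 1. The largest is 4, held by Yara.

Yara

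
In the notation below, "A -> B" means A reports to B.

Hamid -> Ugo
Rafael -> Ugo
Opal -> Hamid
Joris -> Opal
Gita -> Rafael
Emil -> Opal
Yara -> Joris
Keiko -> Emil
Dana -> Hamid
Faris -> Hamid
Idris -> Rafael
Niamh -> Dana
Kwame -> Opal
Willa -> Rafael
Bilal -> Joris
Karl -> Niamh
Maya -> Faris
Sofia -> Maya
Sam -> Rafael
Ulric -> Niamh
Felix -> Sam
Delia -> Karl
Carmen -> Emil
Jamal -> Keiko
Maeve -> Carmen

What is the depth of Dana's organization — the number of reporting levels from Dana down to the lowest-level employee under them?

The longest chain under Dana runs Dana → Niamh → Karl → Delia, which is 3 levels below Dana.

3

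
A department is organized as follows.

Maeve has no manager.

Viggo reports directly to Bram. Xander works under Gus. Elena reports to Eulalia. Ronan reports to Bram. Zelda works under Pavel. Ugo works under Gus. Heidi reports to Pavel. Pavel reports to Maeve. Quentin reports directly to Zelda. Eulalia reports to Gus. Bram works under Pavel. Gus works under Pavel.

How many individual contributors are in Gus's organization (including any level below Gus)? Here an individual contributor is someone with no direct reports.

3

The people in Gus's organization with no one reporting to them are Xander, Ugo, Elena. That is 3.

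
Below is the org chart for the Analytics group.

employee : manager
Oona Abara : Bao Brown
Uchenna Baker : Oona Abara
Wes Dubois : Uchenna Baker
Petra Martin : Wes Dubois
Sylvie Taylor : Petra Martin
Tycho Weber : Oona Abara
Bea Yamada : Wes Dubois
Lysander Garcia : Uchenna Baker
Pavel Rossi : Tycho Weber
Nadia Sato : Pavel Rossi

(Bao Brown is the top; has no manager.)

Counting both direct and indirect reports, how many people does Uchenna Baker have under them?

Uchenna Baker directly manages Wes Dubois, Lysander Garcia. Under Wes Dubois: Bea Yamada, Petra Martin, Sylvie Taylor (3). Lysander Garcia has no reports. So Uchenna Baker's organization is 2 direct reports plus everyone under them: 4 + 1 = 5.

5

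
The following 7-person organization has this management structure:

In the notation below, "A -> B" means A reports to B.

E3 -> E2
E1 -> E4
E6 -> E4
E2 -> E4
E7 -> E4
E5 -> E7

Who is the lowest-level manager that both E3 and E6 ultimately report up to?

E4

E3's chain of managers is E2, E4. E6's chain of managers is E4. The first manager that appears in both chains is E4.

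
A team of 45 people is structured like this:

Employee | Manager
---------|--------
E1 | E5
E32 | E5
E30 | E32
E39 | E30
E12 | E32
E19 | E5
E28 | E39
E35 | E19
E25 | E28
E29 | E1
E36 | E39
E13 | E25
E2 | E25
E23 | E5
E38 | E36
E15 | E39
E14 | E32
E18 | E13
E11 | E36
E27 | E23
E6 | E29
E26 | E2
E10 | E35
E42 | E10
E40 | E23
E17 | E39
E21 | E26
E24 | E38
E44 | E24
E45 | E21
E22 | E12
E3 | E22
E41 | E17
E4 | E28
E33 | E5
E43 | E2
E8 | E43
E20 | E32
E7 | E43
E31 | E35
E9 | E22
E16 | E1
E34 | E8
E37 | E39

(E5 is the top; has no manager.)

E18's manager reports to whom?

E25

E18 reports to E13, and E13 reports to E25. So E18's skip-level manager is E25.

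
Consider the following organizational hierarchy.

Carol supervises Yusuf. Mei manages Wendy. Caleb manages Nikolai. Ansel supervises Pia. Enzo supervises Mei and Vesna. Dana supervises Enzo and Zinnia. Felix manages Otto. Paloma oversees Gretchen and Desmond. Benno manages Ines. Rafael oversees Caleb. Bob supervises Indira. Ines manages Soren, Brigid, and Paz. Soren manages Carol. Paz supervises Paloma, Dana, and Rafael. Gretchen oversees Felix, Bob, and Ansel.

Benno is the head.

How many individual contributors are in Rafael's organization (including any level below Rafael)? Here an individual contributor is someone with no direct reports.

The only person in Rafael's organization with no one reporting to them is Nikolai. That is 1.

1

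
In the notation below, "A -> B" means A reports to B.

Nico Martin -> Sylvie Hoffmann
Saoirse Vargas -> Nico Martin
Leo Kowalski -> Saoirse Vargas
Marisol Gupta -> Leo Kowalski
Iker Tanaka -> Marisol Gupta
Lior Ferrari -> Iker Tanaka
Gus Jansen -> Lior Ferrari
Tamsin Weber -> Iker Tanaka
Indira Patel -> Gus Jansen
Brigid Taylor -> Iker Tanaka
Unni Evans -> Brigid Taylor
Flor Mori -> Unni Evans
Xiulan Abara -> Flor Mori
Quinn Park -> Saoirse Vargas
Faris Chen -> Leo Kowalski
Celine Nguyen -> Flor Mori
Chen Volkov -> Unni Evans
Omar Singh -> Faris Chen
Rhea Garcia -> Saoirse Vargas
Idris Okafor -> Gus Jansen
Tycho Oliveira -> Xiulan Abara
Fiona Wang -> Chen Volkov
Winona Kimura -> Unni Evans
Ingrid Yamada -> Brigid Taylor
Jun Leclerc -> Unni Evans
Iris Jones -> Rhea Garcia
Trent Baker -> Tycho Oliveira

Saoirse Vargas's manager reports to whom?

Saoirse Vargas reports to Nico Martin, and Nico Martin reports to Sylvie Hoffmann. So Saoirse Vargas's skip-level manager is Sylvie Hoffmann.

Sylvie Hoffmann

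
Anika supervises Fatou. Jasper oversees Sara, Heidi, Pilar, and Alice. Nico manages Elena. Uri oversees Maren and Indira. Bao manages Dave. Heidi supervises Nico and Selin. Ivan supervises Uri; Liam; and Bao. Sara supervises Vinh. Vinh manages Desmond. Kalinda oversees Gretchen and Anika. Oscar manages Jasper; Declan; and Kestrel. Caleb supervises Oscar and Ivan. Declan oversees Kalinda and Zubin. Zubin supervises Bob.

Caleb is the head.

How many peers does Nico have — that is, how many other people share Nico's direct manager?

Nico reports to Heidi. Heidi's other direct reports are Selin — 1 peer.

1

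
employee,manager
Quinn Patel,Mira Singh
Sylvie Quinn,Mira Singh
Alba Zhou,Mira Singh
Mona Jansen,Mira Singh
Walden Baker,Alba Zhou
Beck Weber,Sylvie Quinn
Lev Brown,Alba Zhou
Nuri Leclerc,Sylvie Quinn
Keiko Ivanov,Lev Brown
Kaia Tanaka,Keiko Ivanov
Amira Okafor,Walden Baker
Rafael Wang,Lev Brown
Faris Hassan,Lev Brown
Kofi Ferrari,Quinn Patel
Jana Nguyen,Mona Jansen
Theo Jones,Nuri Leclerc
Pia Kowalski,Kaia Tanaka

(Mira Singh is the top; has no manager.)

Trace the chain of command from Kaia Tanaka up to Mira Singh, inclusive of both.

Kaia Tanaka -> Keiko Ivanov -> Lev Brown -> Alba Zhou -> Mira Singh

Kaia Tanaka reports to Keiko Ivanov. Keiko Ivanov reports to Lev Brown. Lev Brown reports to Alba Zhou. Alba Zhou reports to Mira Singh. Mira Singh is at the top.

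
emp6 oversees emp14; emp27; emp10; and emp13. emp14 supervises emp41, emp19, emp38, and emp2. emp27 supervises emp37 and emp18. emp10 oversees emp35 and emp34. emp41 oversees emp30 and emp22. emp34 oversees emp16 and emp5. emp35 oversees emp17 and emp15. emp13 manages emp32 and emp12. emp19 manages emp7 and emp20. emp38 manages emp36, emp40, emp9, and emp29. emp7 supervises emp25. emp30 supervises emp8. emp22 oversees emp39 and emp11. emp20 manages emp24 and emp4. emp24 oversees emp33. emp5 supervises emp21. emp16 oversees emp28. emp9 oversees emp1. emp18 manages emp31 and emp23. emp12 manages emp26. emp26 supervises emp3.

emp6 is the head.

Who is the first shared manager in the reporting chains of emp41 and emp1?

emp14

emp41's chain of managers is emp14, emp6. emp1's chain of managers is emp9, emp38, emp14, emp6. The first manager that appears in both chains is emp14.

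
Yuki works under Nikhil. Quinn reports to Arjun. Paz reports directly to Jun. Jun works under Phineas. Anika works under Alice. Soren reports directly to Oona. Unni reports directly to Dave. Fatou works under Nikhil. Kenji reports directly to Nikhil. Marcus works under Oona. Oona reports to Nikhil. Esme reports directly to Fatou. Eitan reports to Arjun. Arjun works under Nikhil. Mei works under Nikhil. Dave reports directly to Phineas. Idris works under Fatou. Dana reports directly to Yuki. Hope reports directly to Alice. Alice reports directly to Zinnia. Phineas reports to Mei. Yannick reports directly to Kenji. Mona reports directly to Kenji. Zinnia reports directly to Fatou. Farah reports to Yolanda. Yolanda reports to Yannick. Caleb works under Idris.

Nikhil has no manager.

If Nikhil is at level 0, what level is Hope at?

4

Chain from Hope up to Nikhil: Hope → Alice → Zinnia → Fatou → Nikhil. That is 4 steps up, so Hope is 4 levels below Nikhil.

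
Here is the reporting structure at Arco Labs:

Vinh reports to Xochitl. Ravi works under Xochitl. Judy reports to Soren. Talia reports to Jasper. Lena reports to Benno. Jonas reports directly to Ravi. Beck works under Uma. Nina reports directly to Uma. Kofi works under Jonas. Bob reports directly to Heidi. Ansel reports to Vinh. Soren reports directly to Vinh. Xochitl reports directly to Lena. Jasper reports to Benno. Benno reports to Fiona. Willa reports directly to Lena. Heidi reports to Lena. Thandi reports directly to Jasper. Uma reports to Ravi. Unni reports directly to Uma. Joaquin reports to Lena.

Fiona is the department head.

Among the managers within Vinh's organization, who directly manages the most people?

Direct-report counts within Vinh's organization: Vinh has 2; Soren has 1. The largest is 2, held by Vinh.

Vinh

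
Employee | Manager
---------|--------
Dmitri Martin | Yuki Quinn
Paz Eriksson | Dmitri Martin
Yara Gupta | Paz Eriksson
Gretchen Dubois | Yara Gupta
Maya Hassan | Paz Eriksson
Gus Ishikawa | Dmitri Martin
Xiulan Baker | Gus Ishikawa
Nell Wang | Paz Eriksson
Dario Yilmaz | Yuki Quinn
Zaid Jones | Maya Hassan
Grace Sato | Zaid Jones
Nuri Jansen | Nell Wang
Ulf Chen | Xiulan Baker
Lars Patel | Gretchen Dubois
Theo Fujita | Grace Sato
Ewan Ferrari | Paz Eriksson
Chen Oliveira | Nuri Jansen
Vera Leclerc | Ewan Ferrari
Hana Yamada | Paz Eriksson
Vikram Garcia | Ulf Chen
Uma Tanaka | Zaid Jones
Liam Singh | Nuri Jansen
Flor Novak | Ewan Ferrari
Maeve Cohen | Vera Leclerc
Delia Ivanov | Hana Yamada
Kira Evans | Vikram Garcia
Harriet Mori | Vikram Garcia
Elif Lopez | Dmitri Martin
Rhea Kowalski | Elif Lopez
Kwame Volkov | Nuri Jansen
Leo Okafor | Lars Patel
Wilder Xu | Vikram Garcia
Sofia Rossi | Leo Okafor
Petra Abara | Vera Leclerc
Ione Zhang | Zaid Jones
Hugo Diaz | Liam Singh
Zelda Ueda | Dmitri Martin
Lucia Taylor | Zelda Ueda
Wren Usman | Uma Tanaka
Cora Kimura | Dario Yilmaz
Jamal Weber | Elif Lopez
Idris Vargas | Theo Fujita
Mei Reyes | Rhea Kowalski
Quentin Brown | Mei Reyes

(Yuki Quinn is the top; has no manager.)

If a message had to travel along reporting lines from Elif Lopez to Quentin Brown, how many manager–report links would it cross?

Quentin Brown is in Elif Lopez's organization: the chain from Quentin Brown up to Elif Lopez is Quentin Brown → Mei Reyes → Rhea Kowalski → Elif Lopez, which is 3 links.

3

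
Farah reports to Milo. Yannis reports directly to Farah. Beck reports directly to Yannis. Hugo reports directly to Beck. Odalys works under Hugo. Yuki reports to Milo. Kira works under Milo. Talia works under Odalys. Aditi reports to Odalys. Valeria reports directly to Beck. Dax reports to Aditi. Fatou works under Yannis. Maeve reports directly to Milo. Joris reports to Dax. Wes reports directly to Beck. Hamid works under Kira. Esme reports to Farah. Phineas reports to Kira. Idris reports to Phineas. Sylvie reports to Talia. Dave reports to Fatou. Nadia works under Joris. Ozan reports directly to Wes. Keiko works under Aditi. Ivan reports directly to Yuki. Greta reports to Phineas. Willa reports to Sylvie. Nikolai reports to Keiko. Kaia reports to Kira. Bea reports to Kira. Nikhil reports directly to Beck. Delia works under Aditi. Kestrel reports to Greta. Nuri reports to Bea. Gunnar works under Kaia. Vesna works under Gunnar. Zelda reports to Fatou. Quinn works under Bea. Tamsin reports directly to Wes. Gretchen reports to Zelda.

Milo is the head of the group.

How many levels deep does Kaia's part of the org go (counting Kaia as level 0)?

2

The longest chain under Kaia runs Kaia → Gunnar → Vesna, which is 2 levels below Kaia.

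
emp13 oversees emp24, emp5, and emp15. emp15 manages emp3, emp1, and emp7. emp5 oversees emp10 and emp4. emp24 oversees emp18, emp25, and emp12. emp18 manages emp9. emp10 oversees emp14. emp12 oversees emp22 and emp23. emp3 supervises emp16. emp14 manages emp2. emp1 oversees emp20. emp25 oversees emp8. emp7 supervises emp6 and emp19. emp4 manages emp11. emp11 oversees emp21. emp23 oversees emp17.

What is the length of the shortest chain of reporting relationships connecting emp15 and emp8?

emp15 is 1 level below emp13, and emp8 is 3 levels below emp13 (their lowest common manager). The shortest path runs up from emp15 to emp13 and back down to emp8: 1 + 3 = 4 links.

4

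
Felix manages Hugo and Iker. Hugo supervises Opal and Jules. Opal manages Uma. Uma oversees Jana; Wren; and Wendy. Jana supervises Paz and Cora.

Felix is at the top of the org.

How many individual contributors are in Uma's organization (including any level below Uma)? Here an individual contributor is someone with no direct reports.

4

The people in Uma's organization with no one reporting to them are Wendy, Wren, Cora, Paz. That is 4.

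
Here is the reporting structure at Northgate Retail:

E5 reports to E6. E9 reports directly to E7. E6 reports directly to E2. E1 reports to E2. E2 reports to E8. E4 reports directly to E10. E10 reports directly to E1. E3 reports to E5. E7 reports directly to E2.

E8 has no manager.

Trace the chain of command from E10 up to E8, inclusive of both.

E10 reports to E1. E1 reports to E2. E2 reports to E8. E8 is at the top.

E10 -> E1 -> E2 -> E8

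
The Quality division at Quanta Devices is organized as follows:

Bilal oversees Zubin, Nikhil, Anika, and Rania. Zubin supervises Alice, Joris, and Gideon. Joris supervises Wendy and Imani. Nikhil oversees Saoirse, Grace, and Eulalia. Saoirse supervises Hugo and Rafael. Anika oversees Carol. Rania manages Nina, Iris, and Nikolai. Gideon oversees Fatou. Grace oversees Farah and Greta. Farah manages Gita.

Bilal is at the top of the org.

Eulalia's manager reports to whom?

Eulalia reports to Nikhil, and Nikhil reports to Bilal. So Eulalia's skip-level manager is Bilal.

Bilal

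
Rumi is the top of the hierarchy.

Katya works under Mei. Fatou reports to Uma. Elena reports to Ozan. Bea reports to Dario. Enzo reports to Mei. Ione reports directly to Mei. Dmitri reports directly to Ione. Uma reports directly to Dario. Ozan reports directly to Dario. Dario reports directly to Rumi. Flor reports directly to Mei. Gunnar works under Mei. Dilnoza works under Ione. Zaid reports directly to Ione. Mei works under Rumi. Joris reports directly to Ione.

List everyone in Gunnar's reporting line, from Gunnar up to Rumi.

Gunnar reports to Mei. Mei reports to Rumi. Rumi is at the top.

Gunnar -> Mei -> Rumi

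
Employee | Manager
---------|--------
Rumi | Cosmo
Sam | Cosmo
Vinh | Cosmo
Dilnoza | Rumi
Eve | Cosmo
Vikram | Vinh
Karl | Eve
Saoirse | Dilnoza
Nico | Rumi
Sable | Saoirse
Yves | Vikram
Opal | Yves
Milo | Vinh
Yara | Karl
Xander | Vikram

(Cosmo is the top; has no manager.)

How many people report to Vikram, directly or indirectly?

3

Vikram directly manages Yves, Xander. Under Yves: Opal (1). Xander has no reports. So Vikram's organization is 2 direct reports plus everyone under them: 2 + 1 = 3.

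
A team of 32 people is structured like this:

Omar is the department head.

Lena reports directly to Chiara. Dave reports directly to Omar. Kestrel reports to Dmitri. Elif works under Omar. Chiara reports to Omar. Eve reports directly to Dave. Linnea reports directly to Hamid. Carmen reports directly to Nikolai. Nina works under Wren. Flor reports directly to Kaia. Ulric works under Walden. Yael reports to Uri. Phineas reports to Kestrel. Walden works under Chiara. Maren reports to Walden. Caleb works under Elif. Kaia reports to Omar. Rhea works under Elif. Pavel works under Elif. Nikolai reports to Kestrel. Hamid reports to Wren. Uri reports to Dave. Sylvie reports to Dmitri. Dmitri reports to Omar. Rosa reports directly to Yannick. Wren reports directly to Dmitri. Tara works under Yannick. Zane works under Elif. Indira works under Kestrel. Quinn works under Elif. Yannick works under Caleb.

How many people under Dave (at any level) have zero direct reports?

2

The people in Dave's organization with no one reporting to them are Eve, Yael. That is 2.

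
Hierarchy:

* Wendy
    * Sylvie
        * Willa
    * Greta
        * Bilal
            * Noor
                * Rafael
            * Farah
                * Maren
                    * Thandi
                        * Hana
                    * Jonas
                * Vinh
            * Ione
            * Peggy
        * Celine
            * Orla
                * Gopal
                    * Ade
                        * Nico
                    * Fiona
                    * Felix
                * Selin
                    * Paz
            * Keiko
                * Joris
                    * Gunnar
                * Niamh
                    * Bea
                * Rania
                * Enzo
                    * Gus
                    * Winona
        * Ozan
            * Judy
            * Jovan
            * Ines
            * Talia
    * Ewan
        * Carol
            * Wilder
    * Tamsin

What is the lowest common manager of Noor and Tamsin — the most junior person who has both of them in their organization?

Noor's chain of managers is Bilal, Greta, Wendy. Tamsin's chain of managers is Wendy. The first manager that appears in both chains is Wendy.

Wendy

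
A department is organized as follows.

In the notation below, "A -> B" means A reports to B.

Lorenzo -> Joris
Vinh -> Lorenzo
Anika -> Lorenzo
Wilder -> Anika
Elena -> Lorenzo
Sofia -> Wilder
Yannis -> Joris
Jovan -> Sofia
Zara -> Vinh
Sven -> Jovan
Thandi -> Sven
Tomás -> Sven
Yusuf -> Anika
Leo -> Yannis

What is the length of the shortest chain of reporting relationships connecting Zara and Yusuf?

4

Zara is 2 levels below Lorenzo, and Yusuf is 2 levels below Lorenzo (their lowest common manager). The shortest path runs up from Zara to Lorenzo and back down to Yusuf: 2 + 2 = 4 links.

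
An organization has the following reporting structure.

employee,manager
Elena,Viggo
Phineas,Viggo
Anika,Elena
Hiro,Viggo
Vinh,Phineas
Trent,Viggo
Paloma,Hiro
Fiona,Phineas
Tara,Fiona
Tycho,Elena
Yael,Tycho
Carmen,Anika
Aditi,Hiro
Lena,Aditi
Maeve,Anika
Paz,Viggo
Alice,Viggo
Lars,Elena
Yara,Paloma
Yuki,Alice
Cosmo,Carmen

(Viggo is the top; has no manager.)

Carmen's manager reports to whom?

Carmen reports to Anika, and Anika reports to Elena. So Carmen's skip-level manager is Elena.

Elena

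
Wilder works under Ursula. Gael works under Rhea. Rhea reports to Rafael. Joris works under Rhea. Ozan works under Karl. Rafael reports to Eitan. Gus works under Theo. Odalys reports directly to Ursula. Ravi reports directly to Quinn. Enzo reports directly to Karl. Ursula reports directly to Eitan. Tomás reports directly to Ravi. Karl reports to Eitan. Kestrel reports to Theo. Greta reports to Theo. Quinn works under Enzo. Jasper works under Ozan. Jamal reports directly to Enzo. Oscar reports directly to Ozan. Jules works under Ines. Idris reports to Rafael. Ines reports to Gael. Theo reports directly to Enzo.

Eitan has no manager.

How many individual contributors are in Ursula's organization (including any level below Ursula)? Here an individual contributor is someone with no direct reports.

The people in Ursula's organization with no one reporting to them are Odalys, Wilder. That is 2.

2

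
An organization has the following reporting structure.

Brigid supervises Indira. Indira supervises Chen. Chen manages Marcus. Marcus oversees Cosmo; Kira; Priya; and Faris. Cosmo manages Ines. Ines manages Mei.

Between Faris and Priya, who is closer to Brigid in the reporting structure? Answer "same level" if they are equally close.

Both Faris and Priya are 4 levels below Brigid.

same level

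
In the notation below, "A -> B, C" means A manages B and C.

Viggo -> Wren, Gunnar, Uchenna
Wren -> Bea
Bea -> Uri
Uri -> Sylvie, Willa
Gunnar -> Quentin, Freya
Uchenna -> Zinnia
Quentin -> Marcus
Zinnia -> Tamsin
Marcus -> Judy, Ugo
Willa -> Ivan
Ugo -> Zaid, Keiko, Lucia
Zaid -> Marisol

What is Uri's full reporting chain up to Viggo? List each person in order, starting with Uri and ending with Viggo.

Uri -> Bea -> Wren -> Viggo

Uri reports to Bea. Bea reports to Wren. Wren reports to Viggo. Viggo is at the top.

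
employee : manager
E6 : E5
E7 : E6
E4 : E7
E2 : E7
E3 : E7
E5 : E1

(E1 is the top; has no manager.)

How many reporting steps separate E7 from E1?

3

Chain from E7 up to E1: E7 → E6 → E5 → E1. That is 3 steps up, so E7 is 3 levels below E1.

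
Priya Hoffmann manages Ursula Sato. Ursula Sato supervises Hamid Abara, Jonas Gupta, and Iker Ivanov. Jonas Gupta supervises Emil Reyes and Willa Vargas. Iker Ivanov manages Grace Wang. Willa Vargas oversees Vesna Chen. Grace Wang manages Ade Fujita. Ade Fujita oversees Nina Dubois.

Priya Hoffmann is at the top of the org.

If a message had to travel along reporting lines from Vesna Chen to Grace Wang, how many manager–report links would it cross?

Vesna Chen is 3 levels below Ursula Sato, and Grace Wang is 2 levels below Ursula Sato (their lowest common manager). The shortest path runs up from Vesna Chen to Ursula Sato and back down to Grace Wang: 3 + 2 = 5 links.

5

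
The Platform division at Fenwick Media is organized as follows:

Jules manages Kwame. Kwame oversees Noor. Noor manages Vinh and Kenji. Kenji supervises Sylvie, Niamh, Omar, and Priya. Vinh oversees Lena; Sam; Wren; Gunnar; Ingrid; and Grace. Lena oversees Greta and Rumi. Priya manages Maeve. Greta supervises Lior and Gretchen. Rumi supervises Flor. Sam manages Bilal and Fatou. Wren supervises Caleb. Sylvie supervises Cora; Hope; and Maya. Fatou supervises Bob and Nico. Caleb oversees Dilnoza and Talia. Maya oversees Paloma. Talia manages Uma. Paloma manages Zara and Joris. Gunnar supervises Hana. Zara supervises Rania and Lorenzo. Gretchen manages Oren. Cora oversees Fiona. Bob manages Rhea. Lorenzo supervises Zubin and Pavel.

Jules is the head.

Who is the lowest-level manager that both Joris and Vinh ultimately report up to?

Noor

Joris's chain of managers is Paloma, Maya, Sylvie, Kenji, Noor, Kwame, Jules. Vinh's chain of managers is Noor, Kwame, Jules. The first manager that appears in both chains is Noor.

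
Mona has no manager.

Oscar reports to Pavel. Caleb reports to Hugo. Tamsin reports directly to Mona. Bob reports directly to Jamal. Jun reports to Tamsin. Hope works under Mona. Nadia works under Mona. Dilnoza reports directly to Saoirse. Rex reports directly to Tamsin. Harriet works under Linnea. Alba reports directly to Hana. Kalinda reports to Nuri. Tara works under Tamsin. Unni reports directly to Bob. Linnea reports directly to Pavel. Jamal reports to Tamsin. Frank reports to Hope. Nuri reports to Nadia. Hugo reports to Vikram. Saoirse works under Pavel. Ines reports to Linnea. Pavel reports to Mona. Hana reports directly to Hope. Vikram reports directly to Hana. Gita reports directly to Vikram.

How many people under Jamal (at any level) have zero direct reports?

The only person in Jamal's organization with no one reporting to them is Unni. That is 1.

1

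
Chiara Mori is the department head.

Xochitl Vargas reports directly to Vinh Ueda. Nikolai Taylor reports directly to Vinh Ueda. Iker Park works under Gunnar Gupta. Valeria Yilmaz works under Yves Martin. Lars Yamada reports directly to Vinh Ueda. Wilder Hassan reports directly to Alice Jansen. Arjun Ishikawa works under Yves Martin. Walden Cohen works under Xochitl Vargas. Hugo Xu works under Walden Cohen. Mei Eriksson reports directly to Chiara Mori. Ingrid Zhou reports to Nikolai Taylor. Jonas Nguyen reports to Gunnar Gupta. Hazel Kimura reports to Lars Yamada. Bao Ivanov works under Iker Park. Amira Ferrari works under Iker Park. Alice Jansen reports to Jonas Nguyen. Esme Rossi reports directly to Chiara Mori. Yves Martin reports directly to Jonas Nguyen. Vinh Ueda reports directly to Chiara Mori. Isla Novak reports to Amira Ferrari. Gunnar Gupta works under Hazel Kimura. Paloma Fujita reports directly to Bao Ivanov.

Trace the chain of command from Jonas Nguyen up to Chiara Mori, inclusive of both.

Jonas Nguyen reports to Gunnar Gupta. Gunnar Gupta reports to Hazel Kimura. Hazel Kimura reports to Lars Yamada. Lars Yamada reports to Vinh Ueda. Vinh Ueda reports to Chiara Mori. Chiara Mori is at the top.

Jonas Nguyen -> Gunnar Gupta -> Hazel Kimura -> Lars Yamada -> Vinh Ueda -> Chiara Mori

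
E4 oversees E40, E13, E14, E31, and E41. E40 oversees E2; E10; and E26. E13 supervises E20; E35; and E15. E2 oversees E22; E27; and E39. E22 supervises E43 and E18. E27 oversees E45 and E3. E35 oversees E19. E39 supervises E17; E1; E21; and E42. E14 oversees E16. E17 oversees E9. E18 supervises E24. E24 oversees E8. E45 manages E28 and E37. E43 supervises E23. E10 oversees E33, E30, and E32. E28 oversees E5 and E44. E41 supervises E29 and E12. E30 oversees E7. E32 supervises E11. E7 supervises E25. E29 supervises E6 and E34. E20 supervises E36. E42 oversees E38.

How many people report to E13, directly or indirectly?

5

E13 directly manages E35, E15, E20. Under E35: E19 (1). E15 has no reports. Under E20: E36 (1). So E13's organization is 3 direct reports plus everyone under them: 2 + 1 + 2 = 5.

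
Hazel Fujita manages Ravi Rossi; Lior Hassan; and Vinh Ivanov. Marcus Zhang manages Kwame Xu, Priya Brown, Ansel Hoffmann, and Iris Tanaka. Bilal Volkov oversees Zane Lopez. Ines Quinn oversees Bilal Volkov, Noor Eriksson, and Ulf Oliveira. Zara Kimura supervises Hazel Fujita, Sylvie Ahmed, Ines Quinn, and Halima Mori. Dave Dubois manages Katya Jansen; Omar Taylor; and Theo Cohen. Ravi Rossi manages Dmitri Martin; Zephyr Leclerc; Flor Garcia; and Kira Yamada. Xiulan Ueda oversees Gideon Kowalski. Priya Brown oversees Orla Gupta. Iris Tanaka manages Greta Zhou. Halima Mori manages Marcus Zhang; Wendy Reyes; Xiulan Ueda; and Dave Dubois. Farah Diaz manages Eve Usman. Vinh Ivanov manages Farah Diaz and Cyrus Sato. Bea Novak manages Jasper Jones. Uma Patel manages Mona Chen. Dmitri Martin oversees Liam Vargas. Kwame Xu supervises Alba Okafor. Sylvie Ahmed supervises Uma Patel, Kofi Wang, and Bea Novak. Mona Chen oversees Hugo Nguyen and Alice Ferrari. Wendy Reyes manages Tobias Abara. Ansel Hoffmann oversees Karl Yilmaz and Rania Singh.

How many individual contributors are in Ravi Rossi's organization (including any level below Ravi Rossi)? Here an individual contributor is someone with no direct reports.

4

The people in Ravi Rossi's organization with no one reporting to them are Kira Yamada, Flor Garcia, Zephyr Leclerc, Liam Vargas. That is 4.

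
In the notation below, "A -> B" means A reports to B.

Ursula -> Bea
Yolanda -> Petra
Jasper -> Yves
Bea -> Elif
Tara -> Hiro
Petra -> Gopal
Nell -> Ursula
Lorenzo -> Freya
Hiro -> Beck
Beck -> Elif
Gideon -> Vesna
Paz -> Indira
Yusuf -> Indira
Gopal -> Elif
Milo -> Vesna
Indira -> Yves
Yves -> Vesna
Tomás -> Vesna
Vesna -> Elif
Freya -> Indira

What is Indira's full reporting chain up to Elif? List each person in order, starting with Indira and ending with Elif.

Indira reports to Yves. Yves reports to Vesna. Vesna reports to Elif. Elif is at the top.

Indira -> Yves -> Vesna -> Elif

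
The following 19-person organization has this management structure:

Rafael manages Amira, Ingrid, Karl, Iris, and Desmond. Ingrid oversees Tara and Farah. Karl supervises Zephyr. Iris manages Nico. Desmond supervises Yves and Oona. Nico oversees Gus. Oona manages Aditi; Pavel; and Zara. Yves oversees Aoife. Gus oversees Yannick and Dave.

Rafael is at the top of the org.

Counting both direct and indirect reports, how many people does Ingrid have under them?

2

Ingrid directly manages Tara, Farah. Tara has no reports. Farah has no reports. So Ingrid's organization is 2 direct reports plus everyone under them: 1 + 1 = 2.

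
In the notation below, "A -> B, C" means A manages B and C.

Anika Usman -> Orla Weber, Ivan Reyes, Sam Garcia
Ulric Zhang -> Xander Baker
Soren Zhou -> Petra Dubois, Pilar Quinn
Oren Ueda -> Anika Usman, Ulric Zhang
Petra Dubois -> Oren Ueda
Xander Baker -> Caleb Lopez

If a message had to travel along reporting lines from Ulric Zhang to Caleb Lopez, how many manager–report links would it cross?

Caleb Lopez is in Ulric Zhang's organization: the chain from Caleb Lopez up to Ulric Zhang is Caleb Lopez → Xander Baker → Ulric Zhang, which is 2 links.

2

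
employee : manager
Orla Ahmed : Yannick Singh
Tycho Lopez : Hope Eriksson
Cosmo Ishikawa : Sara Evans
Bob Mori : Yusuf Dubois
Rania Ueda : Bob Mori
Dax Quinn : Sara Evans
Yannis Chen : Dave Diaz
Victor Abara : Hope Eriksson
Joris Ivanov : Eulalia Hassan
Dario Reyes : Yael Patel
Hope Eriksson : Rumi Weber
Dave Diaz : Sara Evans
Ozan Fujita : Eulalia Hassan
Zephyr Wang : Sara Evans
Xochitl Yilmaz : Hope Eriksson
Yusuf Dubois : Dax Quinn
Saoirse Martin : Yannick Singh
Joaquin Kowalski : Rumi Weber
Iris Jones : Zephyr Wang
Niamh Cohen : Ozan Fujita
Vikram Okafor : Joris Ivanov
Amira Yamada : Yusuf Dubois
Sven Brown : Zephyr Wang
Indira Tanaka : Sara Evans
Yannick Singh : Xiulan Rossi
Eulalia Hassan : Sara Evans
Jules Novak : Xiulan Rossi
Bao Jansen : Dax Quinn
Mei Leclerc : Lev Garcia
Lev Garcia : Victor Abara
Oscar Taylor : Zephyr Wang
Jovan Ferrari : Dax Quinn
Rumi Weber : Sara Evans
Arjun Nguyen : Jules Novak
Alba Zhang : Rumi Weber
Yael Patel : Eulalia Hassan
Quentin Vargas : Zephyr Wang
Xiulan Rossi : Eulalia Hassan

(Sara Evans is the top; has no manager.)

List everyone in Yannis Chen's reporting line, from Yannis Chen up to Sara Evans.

Yannis Chen reports to Dave Diaz. Dave Diaz reports to Sara Evans. Sara Evans is at the top.

Yannis Chen -> Dave Diaz -> Sara Evans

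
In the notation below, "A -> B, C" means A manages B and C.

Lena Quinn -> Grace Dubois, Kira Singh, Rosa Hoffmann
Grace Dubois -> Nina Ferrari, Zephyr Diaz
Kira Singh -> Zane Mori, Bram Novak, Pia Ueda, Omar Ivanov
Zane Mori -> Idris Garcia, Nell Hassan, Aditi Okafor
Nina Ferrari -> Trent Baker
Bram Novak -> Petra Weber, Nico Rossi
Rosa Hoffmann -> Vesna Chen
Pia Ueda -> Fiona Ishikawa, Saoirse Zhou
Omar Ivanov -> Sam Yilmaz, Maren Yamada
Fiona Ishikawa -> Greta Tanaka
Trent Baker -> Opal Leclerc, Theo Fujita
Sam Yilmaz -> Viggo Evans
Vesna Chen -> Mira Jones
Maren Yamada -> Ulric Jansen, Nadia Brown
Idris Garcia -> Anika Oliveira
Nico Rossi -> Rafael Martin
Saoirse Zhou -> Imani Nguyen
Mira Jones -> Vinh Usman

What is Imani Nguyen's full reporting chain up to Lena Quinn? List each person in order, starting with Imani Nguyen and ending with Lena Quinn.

Imani Nguyen -> Saoirse Zhou -> Pia Ueda -> Kira Singh -> Lena Quinn

Imani Nguyen reports to Saoirse Zhou. Saoirse Zhou reports to Pia Ueda. Pia Ueda reports to Kira Singh. Kira Singh reports to Lena Quinn. Lena Quinn is at the top.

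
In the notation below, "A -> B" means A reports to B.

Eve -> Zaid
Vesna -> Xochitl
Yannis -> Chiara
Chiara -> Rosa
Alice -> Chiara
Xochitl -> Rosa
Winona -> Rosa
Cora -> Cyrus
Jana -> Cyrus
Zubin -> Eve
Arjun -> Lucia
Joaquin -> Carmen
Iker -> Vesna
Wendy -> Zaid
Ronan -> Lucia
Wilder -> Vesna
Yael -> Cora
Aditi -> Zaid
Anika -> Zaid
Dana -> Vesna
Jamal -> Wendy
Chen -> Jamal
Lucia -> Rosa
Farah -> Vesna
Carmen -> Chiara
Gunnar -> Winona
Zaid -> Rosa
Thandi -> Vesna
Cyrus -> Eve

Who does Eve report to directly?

Zaid

Eve reports directly to Zaid.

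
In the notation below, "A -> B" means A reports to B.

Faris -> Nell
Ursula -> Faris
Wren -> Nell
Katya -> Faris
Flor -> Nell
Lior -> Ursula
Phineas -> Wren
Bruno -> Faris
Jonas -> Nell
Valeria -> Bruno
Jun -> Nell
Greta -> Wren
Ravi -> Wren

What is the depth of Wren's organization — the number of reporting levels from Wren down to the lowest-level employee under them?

The longest chain under Wren runs Wren → Ravi, which is 1 level below Wren.

1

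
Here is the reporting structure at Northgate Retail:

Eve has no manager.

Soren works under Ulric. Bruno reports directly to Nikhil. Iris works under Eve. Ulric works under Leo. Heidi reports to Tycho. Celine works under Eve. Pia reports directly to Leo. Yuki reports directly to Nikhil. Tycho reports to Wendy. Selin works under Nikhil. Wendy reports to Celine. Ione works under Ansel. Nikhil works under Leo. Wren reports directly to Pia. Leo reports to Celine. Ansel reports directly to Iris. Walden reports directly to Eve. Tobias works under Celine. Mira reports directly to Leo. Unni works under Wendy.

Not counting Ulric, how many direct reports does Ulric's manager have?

Ulric reports to Leo. Leo's other direct reports are Pia, Nikhil, Mira — 3 peers.

3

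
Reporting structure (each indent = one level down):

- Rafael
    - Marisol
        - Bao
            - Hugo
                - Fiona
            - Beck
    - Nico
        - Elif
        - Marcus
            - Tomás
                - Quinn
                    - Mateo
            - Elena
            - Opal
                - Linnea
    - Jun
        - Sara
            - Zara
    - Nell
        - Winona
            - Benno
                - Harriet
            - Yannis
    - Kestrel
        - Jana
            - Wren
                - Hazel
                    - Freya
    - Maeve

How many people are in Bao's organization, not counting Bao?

3

Bao directly manages Hugo, Beck. Under Hugo: Fiona (1). Beck has no reports. So Bao's organization is 2 direct reports plus everyone under them: 2 + 1 = 3.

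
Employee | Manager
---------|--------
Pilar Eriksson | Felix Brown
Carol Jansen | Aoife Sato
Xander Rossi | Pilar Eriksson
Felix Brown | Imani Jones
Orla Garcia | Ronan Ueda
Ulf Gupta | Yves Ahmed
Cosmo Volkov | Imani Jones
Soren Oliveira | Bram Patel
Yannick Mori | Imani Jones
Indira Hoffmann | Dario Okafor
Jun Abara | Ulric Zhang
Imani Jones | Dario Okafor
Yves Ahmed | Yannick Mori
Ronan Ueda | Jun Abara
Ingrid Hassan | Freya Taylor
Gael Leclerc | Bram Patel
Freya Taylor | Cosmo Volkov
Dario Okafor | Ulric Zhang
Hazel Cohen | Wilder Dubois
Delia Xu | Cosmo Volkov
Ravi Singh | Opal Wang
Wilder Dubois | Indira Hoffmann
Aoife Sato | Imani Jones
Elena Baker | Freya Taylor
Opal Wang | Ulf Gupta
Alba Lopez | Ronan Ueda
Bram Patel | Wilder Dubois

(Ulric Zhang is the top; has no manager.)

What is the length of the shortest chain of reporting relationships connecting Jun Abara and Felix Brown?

Jun Abara is 1 level below Ulric Zhang, and Felix Brown is 3 levels below Ulric Zhang (their lowest common manager). The shortest path runs up from Jun Abara to Ulric Zhang and back down to Felix Brown: 1 + 3 = 4 links.

4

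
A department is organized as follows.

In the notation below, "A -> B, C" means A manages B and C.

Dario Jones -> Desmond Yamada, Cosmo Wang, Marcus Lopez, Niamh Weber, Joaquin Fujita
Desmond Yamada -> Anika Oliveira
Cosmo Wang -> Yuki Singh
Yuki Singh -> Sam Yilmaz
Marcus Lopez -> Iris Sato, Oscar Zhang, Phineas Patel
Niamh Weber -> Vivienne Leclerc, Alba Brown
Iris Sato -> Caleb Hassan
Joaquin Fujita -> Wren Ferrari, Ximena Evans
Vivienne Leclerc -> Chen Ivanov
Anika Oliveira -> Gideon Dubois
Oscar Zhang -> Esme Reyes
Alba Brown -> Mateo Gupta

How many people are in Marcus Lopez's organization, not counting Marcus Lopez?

Marcus Lopez directly manages Iris Sato, Oscar Zhang, Phineas Patel. Under Iris Sato: Caleb Hassan (1). Under Oscar Zhang: Esme Reyes (1). Phineas Patel has no reports. So Marcus Lopez's organization is 3 direct reports plus everyone under them: 2 + 2 + 1 = 5.

5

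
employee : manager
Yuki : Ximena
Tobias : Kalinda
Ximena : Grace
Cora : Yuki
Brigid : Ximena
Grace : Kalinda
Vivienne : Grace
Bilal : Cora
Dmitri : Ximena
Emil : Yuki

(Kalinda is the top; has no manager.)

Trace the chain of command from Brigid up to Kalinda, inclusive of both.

Brigid -> Ximena -> Grace -> Kalinda

Brigid reports to Ximena. Ximena reports to Grace. Grace reports to Kalinda. Kalinda is at the top.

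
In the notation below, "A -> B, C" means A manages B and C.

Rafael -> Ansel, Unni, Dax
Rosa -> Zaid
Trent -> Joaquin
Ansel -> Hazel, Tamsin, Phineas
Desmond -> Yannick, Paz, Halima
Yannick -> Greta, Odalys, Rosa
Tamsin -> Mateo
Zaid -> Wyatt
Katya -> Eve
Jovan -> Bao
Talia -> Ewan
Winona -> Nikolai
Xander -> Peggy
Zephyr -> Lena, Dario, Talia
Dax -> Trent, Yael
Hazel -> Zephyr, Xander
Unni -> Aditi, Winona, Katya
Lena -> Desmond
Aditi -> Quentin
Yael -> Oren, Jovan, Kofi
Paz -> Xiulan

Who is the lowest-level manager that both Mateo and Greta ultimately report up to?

Ansel

Mateo's chain of managers is Tamsin, Ansel, Rafael. Greta's chain of managers is Yannick, Desmond, Lena, Zephyr, Hazel, Ansel, Rafael. The first manager that appears in both chains is Ansel.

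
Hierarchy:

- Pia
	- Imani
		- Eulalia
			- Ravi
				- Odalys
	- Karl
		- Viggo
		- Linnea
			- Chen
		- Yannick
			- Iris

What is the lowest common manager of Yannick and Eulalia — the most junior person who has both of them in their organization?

Pia

Yannick's chain of managers is Karl, Pia. Eulalia's chain of managers is Imani, Pia. The first manager that appears in both chains is Pia.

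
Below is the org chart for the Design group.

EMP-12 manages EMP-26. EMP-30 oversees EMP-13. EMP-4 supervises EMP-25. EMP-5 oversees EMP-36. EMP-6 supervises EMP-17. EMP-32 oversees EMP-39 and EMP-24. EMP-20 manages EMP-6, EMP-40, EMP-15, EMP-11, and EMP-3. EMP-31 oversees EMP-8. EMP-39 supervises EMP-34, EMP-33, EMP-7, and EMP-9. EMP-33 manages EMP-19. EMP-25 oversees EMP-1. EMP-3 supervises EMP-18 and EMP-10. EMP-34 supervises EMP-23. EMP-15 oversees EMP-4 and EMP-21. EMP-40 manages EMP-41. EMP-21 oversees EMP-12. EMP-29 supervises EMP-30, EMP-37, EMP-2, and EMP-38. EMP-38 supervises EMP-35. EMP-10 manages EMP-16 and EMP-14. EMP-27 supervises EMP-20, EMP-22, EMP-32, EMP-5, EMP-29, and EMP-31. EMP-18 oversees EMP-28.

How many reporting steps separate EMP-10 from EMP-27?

Chain from EMP-10 up to EMP-27: EMP-10 → EMP-3 → EMP-20 → EMP-27. That is 3 steps up, so EMP-10 is 3 levels below EMP-27.

3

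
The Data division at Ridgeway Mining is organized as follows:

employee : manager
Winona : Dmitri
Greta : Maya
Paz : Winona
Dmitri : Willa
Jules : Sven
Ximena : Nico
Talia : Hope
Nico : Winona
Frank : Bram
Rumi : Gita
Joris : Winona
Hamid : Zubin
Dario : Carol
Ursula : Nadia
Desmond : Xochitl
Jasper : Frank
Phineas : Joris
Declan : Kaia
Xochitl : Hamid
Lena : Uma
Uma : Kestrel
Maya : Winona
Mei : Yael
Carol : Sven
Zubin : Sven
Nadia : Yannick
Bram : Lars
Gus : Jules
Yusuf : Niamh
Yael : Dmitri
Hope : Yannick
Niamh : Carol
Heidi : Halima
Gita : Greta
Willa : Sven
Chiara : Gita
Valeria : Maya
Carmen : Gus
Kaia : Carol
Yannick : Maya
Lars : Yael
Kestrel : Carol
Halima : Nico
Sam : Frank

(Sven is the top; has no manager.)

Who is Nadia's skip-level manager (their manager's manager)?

Nadia reports to Yannick, and Yannick reports to Maya. So Nadia's skip-level manager is Maya.

Maya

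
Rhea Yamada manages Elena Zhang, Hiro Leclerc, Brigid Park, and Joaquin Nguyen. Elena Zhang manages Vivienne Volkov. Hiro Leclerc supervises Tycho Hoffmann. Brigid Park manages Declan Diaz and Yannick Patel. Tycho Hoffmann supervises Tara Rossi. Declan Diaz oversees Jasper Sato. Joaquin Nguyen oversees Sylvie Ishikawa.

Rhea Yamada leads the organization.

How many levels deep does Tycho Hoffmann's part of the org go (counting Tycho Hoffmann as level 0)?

The longest chain under Tycho Hoffmann runs Tycho Hoffmann → Tara Rossi, which is 1 level below Tycho Hoffmann.

1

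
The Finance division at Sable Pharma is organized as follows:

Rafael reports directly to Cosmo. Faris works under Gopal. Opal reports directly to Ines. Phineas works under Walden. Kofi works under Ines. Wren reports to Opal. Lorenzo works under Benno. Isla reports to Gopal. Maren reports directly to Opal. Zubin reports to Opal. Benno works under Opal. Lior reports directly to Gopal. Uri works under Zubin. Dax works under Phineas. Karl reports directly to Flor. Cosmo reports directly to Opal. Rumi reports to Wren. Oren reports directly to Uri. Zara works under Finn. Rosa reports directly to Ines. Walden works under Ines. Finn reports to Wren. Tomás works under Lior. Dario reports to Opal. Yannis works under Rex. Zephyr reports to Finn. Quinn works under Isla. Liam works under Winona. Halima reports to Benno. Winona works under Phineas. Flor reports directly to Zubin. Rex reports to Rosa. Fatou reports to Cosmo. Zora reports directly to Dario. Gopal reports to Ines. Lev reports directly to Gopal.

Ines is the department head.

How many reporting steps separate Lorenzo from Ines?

Chain from Lorenzo up to Ines: Lorenzo → Benno → Opal → Ines. That is 3 steps up, so Lorenzo is 3 levels below Ines.

3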